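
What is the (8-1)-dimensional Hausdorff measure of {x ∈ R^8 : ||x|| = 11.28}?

The surface area of an n-ball is 2π^(n/2) r^(n-1) / Γ(n/2). For n=8, r=11.28: 7.5447e+08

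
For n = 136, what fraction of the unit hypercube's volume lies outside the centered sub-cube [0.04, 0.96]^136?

Shell fraction = 1 - (1-0.08)^136 ≈ 0.999988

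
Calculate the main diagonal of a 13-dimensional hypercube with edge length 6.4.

The space diagonal of an n-cube of side s is s√n. Here 6.4·√13 ≈ 23.0755.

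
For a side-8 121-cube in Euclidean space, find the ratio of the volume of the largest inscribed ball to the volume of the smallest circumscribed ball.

Volume scales as r^n, and r_in/r_out = 1/√121, giving (1/√121)^121 ≈ 9.80585e-127.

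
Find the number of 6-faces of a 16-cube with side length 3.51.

f_6(16-cube) = (16 choose 6) · 2^10 = 8200192.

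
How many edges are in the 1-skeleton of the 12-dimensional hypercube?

Number of 1-faces = C(12,1)·2^(12-1) = 12·2048 = 24576.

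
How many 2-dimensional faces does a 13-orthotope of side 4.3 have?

f_2(13-cube) = (13 choose 2) · 2^11 = 159744.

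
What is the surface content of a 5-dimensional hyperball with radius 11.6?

S = n·V_n(r)/r = 5·V_5(11.6)/11.6 (volume-to-surface relation), giving 476541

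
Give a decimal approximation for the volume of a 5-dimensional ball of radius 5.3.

V_5(5.3) = π^(5/2) · (5.3)^5 / Γ(5/2 + 1) ≈ 22012.9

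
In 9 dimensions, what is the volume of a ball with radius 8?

V_9(8) = π^(9/2) · (8)^9 / Γ(9/2 + 1) = 4294967296·π^4/945 ≈ 4.42718e+08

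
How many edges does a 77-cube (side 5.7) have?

Number of 1-faces = C(77,1)·2^(77-1) = 77·75557863725914323419136 = 5817955506895402903273472.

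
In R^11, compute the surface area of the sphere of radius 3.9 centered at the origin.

S_11(3.9) = 2·π^(11/2)·(3.9)^10 / Γ(11/2) ≈ 1.68711e+07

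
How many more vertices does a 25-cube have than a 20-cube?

The 25-cube has 2^25 = 33554432 vertices. The 20-cube has 2^20 = 1048576 vertices. Difference: 33554432 - 1048576 = 32505856.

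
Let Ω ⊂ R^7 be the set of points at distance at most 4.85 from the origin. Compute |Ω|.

The n-ball volume is π^(n/2)·r^n/Γ(n/2+1). With n=7, r=4.85: V ≈ 298245.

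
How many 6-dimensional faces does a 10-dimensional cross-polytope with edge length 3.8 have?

An n-cross-polytope has 2^(k+1)·C(n,k+1) k-faces. Here 2^7·C(10,7) = 128·120 = 15360.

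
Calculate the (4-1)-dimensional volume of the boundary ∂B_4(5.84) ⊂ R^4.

|∂B_4(5.84)| ≈ 3931.59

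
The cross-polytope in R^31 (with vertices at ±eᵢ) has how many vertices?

An n-cross-polytope has 2n vertices; here n = 31, giving 62.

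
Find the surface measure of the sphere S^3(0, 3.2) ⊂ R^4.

|∂B_4(3.2)| ≈ 646.814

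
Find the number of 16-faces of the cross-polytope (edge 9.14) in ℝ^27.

f_16(27-orthoplex) = 2^17 · (27 choose 17) = 1105760747520.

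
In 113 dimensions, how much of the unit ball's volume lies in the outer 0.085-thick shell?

Shell fraction = 1 - (1-0.085)^113 ≈ 0.999956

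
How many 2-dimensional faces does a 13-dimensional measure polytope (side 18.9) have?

Choose 2 of 13 axes to span the face (C(13,2) = 78 ways), then fix each of the remaining 11 coordinates at one of its two extreme values (2^11 = 2048 ways): 78·2048 = 159744.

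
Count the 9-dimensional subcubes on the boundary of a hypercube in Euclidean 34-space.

f_9(34-cube) = (34 choose 9) · 2^25 = 1759972102766592.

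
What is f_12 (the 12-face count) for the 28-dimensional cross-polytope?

Number of 12-faces = 2^(12+1) · C(28,12+1) = 8192 · 37442160 = 306726174720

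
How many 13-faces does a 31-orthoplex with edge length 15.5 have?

Each 13-face is the convex hull of 14 vertices, one chosen as ±e_i from each of 14 distinct axes: 2^14·C(31,14) = 4344750489600.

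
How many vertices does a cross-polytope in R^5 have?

Number of 0-faces = 2^(0+1) · C(5,0+1) = 2 · 5 = 10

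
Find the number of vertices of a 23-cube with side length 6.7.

Each vertex is a binary string of length 23, so there are 2^23 = 8388608.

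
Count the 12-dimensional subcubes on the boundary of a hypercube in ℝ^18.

Choose 12 of 18 axes to span the face (C(18,12) = 18564 ways), then fix each of the remaining 6 coordinates at one of its two extreme values (2^6 = 64 ways): 18564·64 = 1188096.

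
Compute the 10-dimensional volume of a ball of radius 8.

V_10(8) = π^(10/2) · (8)^10 / Γ(10/2 + 1) = 134217728·π^5/15 ≈ 2.73822e+09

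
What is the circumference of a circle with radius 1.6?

|∂B_2(1.6)| = 2πr = 2π·1.6 ≈ 10.0531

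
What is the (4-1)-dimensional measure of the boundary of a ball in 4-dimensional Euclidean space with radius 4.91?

|∂B_4(4.91)| ≈ 2336.55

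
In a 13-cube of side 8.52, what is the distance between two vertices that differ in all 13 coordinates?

||(8.52,8.52,...,8.52)|| = √(13)·8.52 ≈ 30.7193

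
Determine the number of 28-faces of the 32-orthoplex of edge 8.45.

An n-cross-polytope has 2^(k+1)·C(n,k+1) k-faces. Here 2^29·C(32,29) = 536870912·4960 = 2662879723520.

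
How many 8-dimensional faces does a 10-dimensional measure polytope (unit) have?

Number of 8-faces = C(10,8) · 2^(10-8) = 45 · 4 = 180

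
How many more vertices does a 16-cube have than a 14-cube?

The 16-cube has 2^16 = 65536 vertices. The 14-cube has 2^14 = 16384 vertices. Difference: 65536 - 16384 = 49152.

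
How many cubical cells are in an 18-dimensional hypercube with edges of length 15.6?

An n-cube has C(n,k)·2^(n-k) k-faces. Here C(18,3)·2^15 = 816·32768 = 26738688.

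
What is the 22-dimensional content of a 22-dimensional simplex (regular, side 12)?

Volume = 12^22 · √(23/2^22) / 22! ≈ 1.15015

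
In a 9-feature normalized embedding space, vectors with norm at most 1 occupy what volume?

Volume = π^{9/2}·(1)^9/Γ(11/2) = 32·π^4/945 ≈ 3.29851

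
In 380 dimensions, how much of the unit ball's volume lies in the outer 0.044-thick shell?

Shell fraction = 1 - (1-0.044)^380 ≈ 0.9999999625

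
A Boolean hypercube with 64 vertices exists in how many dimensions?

Since 2^n = 64, we have n = 6.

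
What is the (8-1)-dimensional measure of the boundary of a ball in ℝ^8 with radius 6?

|∂B_8(6)| = 93312·π^4 ≈ 9.08944e+06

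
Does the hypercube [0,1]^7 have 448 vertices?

False. The 7-cube has 2^7 = 128 vertices.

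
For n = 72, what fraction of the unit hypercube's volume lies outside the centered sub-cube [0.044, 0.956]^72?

1 - (1 - 2·0.044)^72 = 1 - 0.912^72 ≈ 0.998683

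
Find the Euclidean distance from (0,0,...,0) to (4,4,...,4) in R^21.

Diagonal = √21 · 4 ≈ 18.3303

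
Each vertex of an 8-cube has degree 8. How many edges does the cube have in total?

An n-cube has n·2^(n-1) edges. With n = 8: 8·128 = 1024.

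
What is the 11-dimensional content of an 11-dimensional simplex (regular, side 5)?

V = (5^11 / 11!) · √((11+1) / 2^11) ≈ 0.0936354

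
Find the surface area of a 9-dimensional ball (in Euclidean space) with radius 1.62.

S = n·V_n(r)/r = 9·V_9(1.62)/1.62 (volume-to-surface relation), giving 1408.25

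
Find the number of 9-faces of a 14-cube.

f_9(14-cube) = (14 choose 9) · 2^5 = 64064.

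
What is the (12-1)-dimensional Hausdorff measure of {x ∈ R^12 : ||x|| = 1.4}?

S_12(1.4) = 2·π^(12/2)·(1.4)^11 / Γ(12/2) ≈ 648.868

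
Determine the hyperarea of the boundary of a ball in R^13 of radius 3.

S = n·V_n(r)/r = 13·V_13(3)/3 (volume-to-surface relation), giving 2519424·π^6/385 ≈ 6.29129e+06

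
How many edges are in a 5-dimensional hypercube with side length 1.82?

An n-cube has C(n,k)·2^(n-k) k-faces. Here C(5,1)·2^4 = 5·16 = 80.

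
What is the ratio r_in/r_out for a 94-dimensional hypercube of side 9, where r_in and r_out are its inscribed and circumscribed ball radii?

Ratio = (s/2)/(s√94/2) = 94^(-1/2) ≈ 0.103142.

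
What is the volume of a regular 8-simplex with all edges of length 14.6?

Volume = 14.6^8 · √(9/2^8) / 8! ≈ 9600.72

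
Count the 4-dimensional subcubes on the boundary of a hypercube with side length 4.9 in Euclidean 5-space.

Choose 4 of 5 axes to span the face (C(5,4) = 5 ways), then fix each of the remaining 1 coordinate at one of its two extreme values (2^1 = 2 ways): 5·2 = 10.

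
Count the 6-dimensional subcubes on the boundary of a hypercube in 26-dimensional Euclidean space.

An n-cube has C(n,k)·2^(n-k) k-faces. Here C(26,6)·2^20 = 230230·1048576 = 241413652480.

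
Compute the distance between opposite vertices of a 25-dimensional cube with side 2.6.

The space diagonal of an n-cube of side s is s√n. Here 2.6·√25 = 13.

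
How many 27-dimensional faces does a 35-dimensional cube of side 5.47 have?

Number of 27-faces = C(35,27) · 2^(35-27) = 23535820 · 256 = 6025169920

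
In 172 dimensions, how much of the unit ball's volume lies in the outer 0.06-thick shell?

1 - (1-0.06)^172 ≈ 0.999976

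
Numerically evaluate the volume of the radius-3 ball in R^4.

V_4(3) = π^(4/2) · (3)^4 / Γ(4/2 + 1) = 81·π^2/2 ≈ 399.719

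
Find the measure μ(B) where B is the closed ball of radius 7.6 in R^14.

V_14(7.6) = π^(14/2) · (7.6)^14 / Γ(14/2 + 1) ≈ 1.28531e+12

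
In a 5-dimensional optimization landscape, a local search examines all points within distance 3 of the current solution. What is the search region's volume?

V = 648·π^2/5 ≈ 1279.1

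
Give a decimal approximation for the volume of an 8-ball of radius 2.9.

Volume = π^{8/2}·(2.9)^8/Γ(5) ≈ 20303.6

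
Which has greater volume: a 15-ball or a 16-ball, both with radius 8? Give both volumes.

V_15(8.0) ≈ 1.34208e+13. V_16(8.0) ≈ 6.62397e+13. The 16-ball is larger.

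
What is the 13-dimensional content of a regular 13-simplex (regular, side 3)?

For a regular n-simplex with edge a, V = (a^n / n!)·√((n+1)/2^n). With a=3, n=13: V ≈ 1.05844e-05.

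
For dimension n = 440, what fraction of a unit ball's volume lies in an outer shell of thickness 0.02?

1 - (1-0.02)^440 ≈ 0.999862 ≈ 99.9862%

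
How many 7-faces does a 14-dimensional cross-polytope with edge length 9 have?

Each 7-face is the convex hull of 8 vertices, one chosen as ±e_i from each of 8 distinct axes: 2^8·C(14,8) = 768768.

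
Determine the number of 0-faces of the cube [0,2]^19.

An n-cube has C(n,k)·2^(n-k) k-faces. Here C(19,0)·2^19 = 1·524288 = 524288.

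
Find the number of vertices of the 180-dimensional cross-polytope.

Number of vertices = 2n = 360.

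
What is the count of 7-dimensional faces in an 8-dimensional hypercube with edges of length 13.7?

Number of 7-faces = C(8,7) · 2^(8-7) = 8 · 2 = 16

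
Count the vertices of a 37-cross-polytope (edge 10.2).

The vertices are ±e_1, ..., ±e_37, so there are 2·37 = 74.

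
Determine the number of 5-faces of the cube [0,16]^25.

Choose 5 of 25 axes to span the face (C(25,5) = 53130 ways), then fix each of the remaining 20 coordinates at one of its two extreme values (2^20 = 1048576 ways): 53130·1048576 = 55710842880.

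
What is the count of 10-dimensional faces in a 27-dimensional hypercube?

f_10(27-cube) = (27 choose 10) · 2^17 = 1105760747520.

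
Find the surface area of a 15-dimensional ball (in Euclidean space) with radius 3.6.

S_15(3.6) = 2·π^(15/2)·(3.6)^14 / Γ(15/2) ≈ 3.51363e+08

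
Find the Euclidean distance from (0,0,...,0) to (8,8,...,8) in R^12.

The space diagonal of an n-cube of side s is s√n. Here 8·√12 ≈ 27.7128.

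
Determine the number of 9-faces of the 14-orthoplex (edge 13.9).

Each 9-face is the convex hull of 10 vertices, one chosen as ±e_i from each of 10 distinct axes: 2^10·C(14,10) = 1025024.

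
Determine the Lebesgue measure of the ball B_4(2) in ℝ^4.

Volume = π^{4/2}·(2)^4/Γ(3) = 8·π^2 ≈ 78.9568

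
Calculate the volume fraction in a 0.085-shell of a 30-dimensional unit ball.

V(inner)/V(outer) = ((1-0.085)/1)^30 ≈ 0.0696, so the shell fraction is 0.930396.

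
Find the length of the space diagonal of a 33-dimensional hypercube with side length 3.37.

Diagonal = √33 · 3.37 ≈ 19.3592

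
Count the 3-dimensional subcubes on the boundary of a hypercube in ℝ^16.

An n-cube has C(n,k)·2^(n-k) k-faces. Here C(16,3)·2^13 = 560·8192 = 4587520.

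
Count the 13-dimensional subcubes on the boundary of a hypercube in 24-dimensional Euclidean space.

An n-cube has C(n,k)·2^(n-k) k-faces. Here C(24,13)·2^11 = 2496144·2048 = 5112102912.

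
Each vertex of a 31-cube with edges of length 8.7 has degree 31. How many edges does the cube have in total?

An n-cube has n·2^(n-1) edges. With n = 31: 31·1073741824 = 33285996544.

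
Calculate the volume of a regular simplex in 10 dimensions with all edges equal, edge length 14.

For a regular n-simplex with edge a, V = (a^n / n!)·√((n+1)/2^n). With a=14, n=10: V ≈ 8261.59.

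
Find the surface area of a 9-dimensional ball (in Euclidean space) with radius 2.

The surface area of an n-ball is 2π^(n/2) r^(n-1) / Γ(n/2). For n=9, r=2: 8192·π^4/105 ≈ 7599.76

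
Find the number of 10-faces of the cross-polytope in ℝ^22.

Number of 10-faces = 2^(10+1) · C(22,10+1) = 2048 · 705432 = 1444724736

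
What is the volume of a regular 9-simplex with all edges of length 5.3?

Volume = 5.3^9 · √(10/2^9) / 9! ≈ 1.27082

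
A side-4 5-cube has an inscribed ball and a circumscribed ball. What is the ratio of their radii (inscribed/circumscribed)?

Ratio = (s/2)/(s√5/2) = 5^(-1/2) ≈ 0.447214.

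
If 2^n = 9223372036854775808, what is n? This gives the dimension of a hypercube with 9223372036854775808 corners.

n = log_2(9223372036854775808) = 63.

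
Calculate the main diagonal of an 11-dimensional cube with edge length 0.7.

The space diagonal of an n-cube of side s is s√n. Here 0.7·√11 ≈ 2.32164.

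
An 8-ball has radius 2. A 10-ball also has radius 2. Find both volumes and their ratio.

V_8(2) ≈ 1039.03. V_10(2) ≈ 2611.37. Ratio V_8/V_10 ≈ 0.3979.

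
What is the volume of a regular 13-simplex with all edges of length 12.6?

For a regular n-simplex with edge a, V = (a^n / n!)·√((n+1)/2^n). With a=12.6, n=13: V ≈ 1339.39.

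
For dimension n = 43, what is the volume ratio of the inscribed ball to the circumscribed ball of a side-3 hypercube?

Volume scales as r^n, and r_in/r_out = 1/√43, giving (1/√43)^43 ≈ 7.59326e-36.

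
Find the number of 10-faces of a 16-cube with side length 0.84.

An n-cube has C(n,k)·2^(n-k) k-faces. Here C(16,10)·2^6 = 8008·64 = 512512.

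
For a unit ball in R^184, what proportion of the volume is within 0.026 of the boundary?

1 - (1-0.026)^184 ≈ 0.99215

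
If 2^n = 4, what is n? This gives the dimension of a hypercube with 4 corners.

n = log_2(4) = 2.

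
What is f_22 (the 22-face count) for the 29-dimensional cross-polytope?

f_22(29-orthoplex) = 2^23 · (29 choose 23) = 3984756572160.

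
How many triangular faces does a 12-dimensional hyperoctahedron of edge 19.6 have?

Each 2-face is the convex hull of 3 vertices, one chosen as ±e_i from each of 3 distinct axes: 2^3·C(12,3) = 1760.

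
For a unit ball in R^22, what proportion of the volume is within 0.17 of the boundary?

1 - (1-0.17)^22 ≈ 0.983415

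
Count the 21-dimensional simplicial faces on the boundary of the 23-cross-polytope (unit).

An n-cross-polytope has 2^(k+1)·C(n,k+1) k-faces. Here 2^22·C(23,22) = 4194304·23 = 96468992.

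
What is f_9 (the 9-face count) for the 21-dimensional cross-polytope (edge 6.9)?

Number of 9-faces = 2^(9+1) · C(21,9+1) = 1024 · 352716 = 361181184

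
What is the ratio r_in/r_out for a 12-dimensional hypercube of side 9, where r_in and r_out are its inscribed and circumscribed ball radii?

r_in / r_out = (9/2) / (9√12/2) = 1/√12 ≈ 0.288675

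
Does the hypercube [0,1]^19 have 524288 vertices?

True. The 19-cube has 2^19 = 524288 vertices.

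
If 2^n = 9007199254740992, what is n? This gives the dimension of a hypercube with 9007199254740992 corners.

The n-cube has 2^n vertices, and 9007199254740992 = 2^53, so n = 53.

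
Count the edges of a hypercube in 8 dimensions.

Each of the 2^8 = 256 vertices has degree 8; total edges = 8·2^8/2 = 1024.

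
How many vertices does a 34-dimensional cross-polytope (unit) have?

Number of vertices = 2n = 68.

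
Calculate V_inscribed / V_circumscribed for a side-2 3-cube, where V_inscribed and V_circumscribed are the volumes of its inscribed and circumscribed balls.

Volume scales as r^n, and r_in/r_out = 1/√3, giving (1/√3)^3 ≈ 0.19245.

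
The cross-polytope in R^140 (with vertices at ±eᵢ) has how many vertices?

An n-cross-polytope has 2n vertices; here n = 140, giving 280.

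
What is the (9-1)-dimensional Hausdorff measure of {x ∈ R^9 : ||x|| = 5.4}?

S = n·V_n(r)/r = 9·V_9(5.4)/5.4 (volume-to-surface relation), giving 2.1464e+07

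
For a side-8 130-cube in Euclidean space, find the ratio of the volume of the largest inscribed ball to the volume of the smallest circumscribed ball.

Volume scales as r^n, and r_in/r_out = 1/√130, giving (1/√130)^130 ≈ 3.92358e-138.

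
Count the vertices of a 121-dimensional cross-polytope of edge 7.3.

The vertices are ±e_1, ..., ±e_121, so there are 2·121 = 242.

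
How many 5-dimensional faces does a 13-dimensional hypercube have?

An n-cube has C(n,k)·2^(n-k) k-faces. Here C(13,5)·2^8 = 1287·256 = 329472.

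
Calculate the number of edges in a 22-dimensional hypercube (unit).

Each of the 2^22 = 4194304 vertices has degree 22; total edges = 22·2^22/2 = 46137344.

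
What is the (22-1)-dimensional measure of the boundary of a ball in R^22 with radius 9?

|∂B_22(9)| = 1350851717672992089·π^11/22400 ≈ 1.77422e+19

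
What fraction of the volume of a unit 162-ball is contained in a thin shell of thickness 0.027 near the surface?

V(inner)/V(outer) = ((1-0.027)/1)^162 ≈ 0.01187, so the shell fraction is 0.988135.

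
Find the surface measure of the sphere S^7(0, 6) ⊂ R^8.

|∂B_8(6)| = 93312·π^4 ≈ 9.08944e+06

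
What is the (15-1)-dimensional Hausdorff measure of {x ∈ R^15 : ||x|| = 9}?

|∂B_15(9)| = 216905884017408·π^7/5005 ≈ 1.30893e+14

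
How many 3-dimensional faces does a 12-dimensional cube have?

Choose 3 of 12 axes to span the face (C(12,3) = 220 ways), then fix each of the remaining 9 coordinates at one of its two extreme values (2^9 = 512 ways): 220·512 = 112640.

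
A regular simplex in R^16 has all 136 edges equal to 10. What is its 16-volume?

V_16 = √(17) · 10^16 / (16! · 2^(16/2)) ≈ 7.69777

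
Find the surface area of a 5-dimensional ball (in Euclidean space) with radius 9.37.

S = n·V_n(r)/r = 5·V_5(9.37)/9.37 (volume-to-surface relation), giving 202874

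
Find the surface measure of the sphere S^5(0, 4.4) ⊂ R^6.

S = n·V_n(r)/r = 6·V_6(4.4)/4.4 (volume-to-surface relation), giving 51134.4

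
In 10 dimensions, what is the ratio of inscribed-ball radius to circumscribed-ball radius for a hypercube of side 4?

For an n-cube of any side s, the inradius is s/2 and the circumradius is s√n/2, so the ratio is 1/√10 ≈ 0.316228.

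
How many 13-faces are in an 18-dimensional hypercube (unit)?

Choose 13 of 18 axes to span the face (C(18,13) = 8568 ways), then fix each of the remaining 5 coordinates at one of its two extreme values (2^5 = 32 ways): 8568·32 = 274176.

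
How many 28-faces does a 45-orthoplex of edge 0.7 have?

f_28(45-orthoplex) = 2^29 · (45 choose 29) = 347154917423201648640.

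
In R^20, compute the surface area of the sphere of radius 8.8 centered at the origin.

S_20(8.8) = 2·π^(20/2)·(8.8)^19 / Γ(20/2) ≈ 4.54921e+17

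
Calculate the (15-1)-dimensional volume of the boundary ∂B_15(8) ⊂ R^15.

S_15(8) = 2·π^(15/2)·(8)^14 / Γ(15/2) = 1125899906842624·π^7/135135 ≈ 2.51641e+13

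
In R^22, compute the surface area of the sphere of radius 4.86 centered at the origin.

S = n·V_n(r)/r = 22·V_22(4.86)/4.86 (volume-to-surface relation), giving 4.2587e+13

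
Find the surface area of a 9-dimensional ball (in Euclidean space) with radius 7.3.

|∂B_9(7.3)| ≈ 2.3941e+08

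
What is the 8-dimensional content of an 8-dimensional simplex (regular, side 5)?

Volume = 5^8 · √(9/2^8) / 8! ≈ 1.81652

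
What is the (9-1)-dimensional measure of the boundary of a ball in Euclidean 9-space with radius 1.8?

The surface area of an n-ball is 2π^(n/2) r^(n-1) / Γ(n/2). For n=9, r=1.8: 3271.45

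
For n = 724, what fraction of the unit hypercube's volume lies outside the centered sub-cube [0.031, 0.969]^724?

The inner cube has side 1-2·0.031 = 0.938 and volume (0.938)^724 ≈ 7.496e-21, so the shell holds 1 - 7.496e-21 of the volume.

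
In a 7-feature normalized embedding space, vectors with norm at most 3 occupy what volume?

The n-ball volume is π^(n/2)·r^n/Γ(n/2+1). With n=7, r=3: V = 11664·π^3/35 ≈ 10333.1.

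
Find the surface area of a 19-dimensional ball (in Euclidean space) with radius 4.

The surface area of an n-ball is 2π^(n/2) r^(n-1) / Γ(n/2). For n=19, r=4: 70368744177664·π^9/34459425 ≈ 6.08724e+10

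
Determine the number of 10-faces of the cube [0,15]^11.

An n-cube has C(n,k)·2^(n-k) k-faces. Here C(11,10)·2^1 = 11·2 = 22.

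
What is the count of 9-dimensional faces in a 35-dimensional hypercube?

Choose 9 of 35 axes to span the face (C(35,9) = 70607460 ways), then fix each of the remaining 26 coordinates at one of its two extreme values (2^26 = 67108864 ways): 70607460·67108864 = 4738386430525440.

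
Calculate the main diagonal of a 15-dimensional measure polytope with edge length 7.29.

Diagonal = √15 · 7.29 ≈ 28.234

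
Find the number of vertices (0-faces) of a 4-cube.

f_0(4-cube) = (4 choose 0) · 2^4 = 16.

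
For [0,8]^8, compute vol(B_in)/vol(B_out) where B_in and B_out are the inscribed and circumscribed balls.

Volume scales as r^n, and r_in/r_out = 1/√8, giving (1/√8)^8 ≈ 0.000244141.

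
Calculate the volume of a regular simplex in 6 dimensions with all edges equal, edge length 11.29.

V = (11.29^6 / 6!) · √((6+1) / 2^6) ≈ 951.24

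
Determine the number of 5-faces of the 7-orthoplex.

An n-cross-polytope has 2^(k+1)·C(n,k+1) k-faces. Here 2^6·C(7,6) = 64·7 = 448.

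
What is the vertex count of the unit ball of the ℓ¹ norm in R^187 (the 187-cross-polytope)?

The 187-dimensional cross-polytope has 2n = 2·187 = 374 vertices.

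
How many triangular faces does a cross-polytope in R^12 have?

An n-cross-polytope has 2^(k+1)·C(n,k+1) k-faces. Here 2^3·C(12,3) = 8·220 = 1760.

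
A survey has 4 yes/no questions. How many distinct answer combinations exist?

The 4-cube has 2^4 = 16 vertices.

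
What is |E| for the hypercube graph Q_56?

An n-cube has n·2^(n-1) edges. With n = 56: 56·36028797018963968 = 2017612633061982208.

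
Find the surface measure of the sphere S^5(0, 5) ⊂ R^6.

S = n·V_n(r)/r = 6·V_6(5)/5 (volume-to-surface relation), giving 3125·π^3 ≈ 96894.6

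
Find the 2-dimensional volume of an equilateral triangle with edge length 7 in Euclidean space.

Area = (√3/4) · 7² = 21.2176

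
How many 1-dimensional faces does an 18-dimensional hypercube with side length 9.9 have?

f_1(18-cube) = (18 choose 1) · 2^17 = 2359296.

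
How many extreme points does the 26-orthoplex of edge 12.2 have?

Number of vertices = 2n = 52.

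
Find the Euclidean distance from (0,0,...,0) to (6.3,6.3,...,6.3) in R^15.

Diagonal = √15 · 6.3 ≈ 24.3998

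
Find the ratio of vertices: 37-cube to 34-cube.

The 37-cube has 2^37 = 137438953472 vertices. The 34-cube has 2^34 = 17179869184 vertices. Ratio: 137438953472/17179869184 = 8.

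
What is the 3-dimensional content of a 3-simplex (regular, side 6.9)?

Volume = (√2/12) · 6.9³ = 38.7152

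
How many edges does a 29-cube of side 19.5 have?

Each of the 2^29 = 536870912 vertices has degree 29; total edges = 29·2^29/2 = 7784628224.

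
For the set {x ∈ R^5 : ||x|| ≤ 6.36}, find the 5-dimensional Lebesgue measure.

The n-ball volume is π^(n/2)·r^n/Γ(n/2+1). With n=5, r=6.36: V ≈ 54775.2.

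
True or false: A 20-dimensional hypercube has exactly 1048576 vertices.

True. The 20-cube has 2^20 = 1048576 vertices.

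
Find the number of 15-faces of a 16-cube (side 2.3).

Number of 15-faces = C(16,15) · 2^(16-15) = 16 · 2 = 32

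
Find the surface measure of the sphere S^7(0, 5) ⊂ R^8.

S_8(5) = 2·π^(8/2)·(5)^7 / Γ(8/2) = 78125·π^4/3 ≈ 2.5367e+06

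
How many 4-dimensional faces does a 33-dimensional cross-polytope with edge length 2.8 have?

f_4(33-orthoplex) = 2^5 · (33 choose 5) = 7594752.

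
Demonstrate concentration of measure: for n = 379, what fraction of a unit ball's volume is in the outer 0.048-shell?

1 - (1-0.048)^379 ≈ 0.999999992 ≈ 99.999999%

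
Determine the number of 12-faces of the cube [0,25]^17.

An n-cube has C(n,k)·2^(n-k) k-faces. Here C(17,12)·2^5 = 6188·32 = 198016.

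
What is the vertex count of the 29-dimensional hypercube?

Each vertex is a binary string of length 29, so there are 2^29 = 536870912.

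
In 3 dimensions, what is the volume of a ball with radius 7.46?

The n-ball volume is π^(n/2)·r^n/Γ(n/2+1). With n=3, r=7.46: V ≈ 1739.02.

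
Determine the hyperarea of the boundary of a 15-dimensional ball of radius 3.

S = n·V_n(r)/r = 15·V_15(3)/3 (volume-to-surface relation), giving 45349632·π^7/5005 ≈ 2.73665e+07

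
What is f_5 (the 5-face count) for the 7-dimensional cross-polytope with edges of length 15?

Each 5-face is the convex hull of 6 vertices, one chosen as ±e_i from each of 6 distinct axes: 2^6·C(7,6) = 448.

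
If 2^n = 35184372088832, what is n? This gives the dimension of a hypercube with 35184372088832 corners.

n = log_2(35184372088832) = 45.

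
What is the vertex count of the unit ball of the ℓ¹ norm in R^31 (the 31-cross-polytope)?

The vertices are ±e_1, ..., ±e_31, so there are 2·31 = 62.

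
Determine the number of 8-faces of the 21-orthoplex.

f_8(21-orthoplex) = 2^9 · (21 choose 9) = 150492160.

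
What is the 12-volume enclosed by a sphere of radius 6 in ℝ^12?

The n-ball volume is π^(n/2)·r^n/Γ(n/2+1). With n=12, r=6: V = 15116544·π^6/5 ≈ 2.90658e+09.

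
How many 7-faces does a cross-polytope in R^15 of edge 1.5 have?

Each 7-face is the convex hull of 8 vertices, one chosen as ±e_i from each of 8 distinct axes: 2^8·C(15,8) = 1647360.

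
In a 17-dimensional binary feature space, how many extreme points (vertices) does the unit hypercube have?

An n-cube has 2^n vertices; for n = 17 that is 2^17 = 131072.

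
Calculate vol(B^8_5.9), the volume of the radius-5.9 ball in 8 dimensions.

The n-ball volume is π^(n/2)·r^n/Γ(n/2+1). With n=8, r=5.9: V ≈ 5.95942e+06.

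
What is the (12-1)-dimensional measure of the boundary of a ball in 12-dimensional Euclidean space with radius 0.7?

|∂B_12(0.7)| ≈ 0.31683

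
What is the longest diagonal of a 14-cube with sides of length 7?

Diagonal = √14 · 7 ≈ 26.1916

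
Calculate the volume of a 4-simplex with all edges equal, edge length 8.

V = (8^4 / 4!) · √((4+1) / 2^4) ≈ 95.4056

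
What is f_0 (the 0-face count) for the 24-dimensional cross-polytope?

f_0(24-orthoplex) = 2^1 · (24 choose 1) = 48.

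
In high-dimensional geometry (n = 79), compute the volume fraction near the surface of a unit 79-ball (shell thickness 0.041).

1 - (1-0.041)^79 ≈ 0.963384 ≈ 96.34%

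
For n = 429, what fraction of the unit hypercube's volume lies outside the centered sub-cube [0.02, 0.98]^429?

Shell fraction = 1 - (1-0.04)^429 ≈ 0.9999999752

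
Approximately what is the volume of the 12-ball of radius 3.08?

V_12(3.08) = π^(12/2) · (3.08)^12 / Γ(12/2 + 1) ≈ 973140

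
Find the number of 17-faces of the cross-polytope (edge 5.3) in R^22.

Each 17-face is the convex hull of 18 vertices, one chosen as ±e_i from each of 18 distinct axes: 2^18·C(22,18) = 1917583360.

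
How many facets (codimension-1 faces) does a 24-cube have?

Choose 23 of 24 axes to span the face (C(24,23) = 24 ways), then fix each of the remaining 1 coordinate at one of its two extreme values (2^1 = 2 ways): 24·2 = 48.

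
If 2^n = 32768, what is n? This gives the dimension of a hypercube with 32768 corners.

Since 2^n = 32768, we have n = 15.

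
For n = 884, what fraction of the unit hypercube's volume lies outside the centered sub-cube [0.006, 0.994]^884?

Shell fraction = 1 - (1-0.012)^884 ≈ 0.999977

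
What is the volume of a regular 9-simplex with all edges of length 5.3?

V_9 = √(10) · 5.3^9 / (9! · 2^(9/2)) ≈ 1.27082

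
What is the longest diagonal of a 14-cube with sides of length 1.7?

The space diagonal of an n-cube of side s is s√n. Here 1.7·√14 ≈ 6.36082.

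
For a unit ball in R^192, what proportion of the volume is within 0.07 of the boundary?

V(inner)/V(outer) = ((1-0.07)/1)^192 ≈ 8.886e-07, so the shell fraction is 0.9999991114.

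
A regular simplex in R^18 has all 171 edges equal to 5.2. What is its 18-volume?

Volume = 5.2^18 · √(19/2^18) / 18! ≈ 1.0276e-05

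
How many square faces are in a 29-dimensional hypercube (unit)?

An n-cube has C(n,k)·2^(n-k) k-faces. Here C(29,2)·2^27 = 406·134217728 = 54492397568.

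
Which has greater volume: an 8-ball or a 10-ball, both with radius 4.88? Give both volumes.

V_8(4.88) ≈ 1.30541e+06. V_10(4.88) ≈ 1.95329e+07. The 10-ball is larger.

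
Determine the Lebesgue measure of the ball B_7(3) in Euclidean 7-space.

Volume = π^{7/2}·(3)^7/Γ(9/2) = 11664·π^3/35 ≈ 10333.1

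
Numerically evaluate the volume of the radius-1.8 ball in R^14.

V_14(1.8) = π^(14/2) · (1.8)^14 / Γ(14/2 + 1) ≈ 2246.12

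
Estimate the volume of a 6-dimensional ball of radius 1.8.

V_6(1.8) = π^(6/2) · (1.8)^6 / Γ(6/2 + 1) ≈ 175.765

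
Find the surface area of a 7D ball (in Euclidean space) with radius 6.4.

|∂B_7(6.4)| ≈ 2.27278e+06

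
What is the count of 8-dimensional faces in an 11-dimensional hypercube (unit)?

Choose 8 of 11 axes to span the face (C(11,8) = 165 ways), then fix each of the remaining 3 coordinates at one of its two extreme values (2^3 = 8 ways): 165·8 = 1320.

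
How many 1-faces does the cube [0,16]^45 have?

Number of 1-faces = C(45,1)·2^(45-1) = 45·17592186044416 = 791648371998720.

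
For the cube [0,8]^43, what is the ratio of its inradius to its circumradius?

r_in = 8/2 (half the side); r_out = 8√43/2 (half the diagonal). Ratio = 1/√43 ≈ 0.152499.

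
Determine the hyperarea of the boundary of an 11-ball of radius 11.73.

|∂B_11(11.73)| ≈ 1.02206e+12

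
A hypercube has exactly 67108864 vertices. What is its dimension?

n = log_2(67108864) = 26.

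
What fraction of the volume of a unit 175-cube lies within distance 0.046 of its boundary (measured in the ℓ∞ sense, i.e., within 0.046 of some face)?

1 - (1 - 2·0.046)^175 = 1 - 0.908^175 ≈ 0.9999999538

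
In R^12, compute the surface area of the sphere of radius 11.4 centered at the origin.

|∂B_12(11.4)| ≈ 6.77176e+12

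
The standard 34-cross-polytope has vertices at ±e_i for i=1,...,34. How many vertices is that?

An n-cross-polytope has 2n vertices; here n = 34, giving 68.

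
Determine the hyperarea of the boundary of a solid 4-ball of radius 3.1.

The surface area of an n-ball is 2π^(n/2) r^(n-1) / Γ(n/2). For n=4, r=3.1: 588.051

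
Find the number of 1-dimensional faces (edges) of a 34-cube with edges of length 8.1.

The 34-cube has n·2^(n-1) = 34·2^33 = 34·8589934592 = 292057776128 edges.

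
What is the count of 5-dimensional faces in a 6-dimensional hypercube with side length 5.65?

Number of 5-faces = C(6,5) · 2^(6-5) = 6 · 2 = 12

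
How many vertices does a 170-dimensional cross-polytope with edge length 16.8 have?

Number of vertices = 2n = 340.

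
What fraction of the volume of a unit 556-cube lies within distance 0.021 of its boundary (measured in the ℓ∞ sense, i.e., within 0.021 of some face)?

Shell fraction = 1 - (1-0.042)^556 ≈ 1 - 4.357e-11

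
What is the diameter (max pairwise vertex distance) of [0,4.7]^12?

d = √(4.7² + 4.7² + ... + 4.7²) [12 terms] = √(12·4.7²) = 4.7√12 ≈ 16.2813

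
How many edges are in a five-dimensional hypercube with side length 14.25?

An n-cube has C(n,k)·2^(n-k) k-faces. Here C(5,1)·2^4 = 5·16 = 80.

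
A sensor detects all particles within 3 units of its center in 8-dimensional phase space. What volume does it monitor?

V = 2187·π^4/8 ≈ 26629.2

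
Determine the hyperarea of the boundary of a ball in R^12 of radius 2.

S = n·V_n(r)/r = 12·V_12(2)/2 (volume-to-surface relation), giving 512·π^6/15 ≈ 32815.4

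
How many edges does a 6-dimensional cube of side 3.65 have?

An n-cube has n·2^(n-1) edges. With n = 6: 6·32 = 192.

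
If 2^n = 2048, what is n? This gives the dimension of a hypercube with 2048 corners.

Since 2^n = 2048, we have n = 11.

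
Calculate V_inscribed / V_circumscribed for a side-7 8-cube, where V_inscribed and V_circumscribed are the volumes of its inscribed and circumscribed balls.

The radii are 7/2 and 7√8/2, so the volume ratio is (1/√8)^8 = 8^{-8/2} ≈ 0.000244141.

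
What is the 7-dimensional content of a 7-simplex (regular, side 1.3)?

Volume = 1.3^7 · √(8/2^7) / 7! ≈ 0.000311253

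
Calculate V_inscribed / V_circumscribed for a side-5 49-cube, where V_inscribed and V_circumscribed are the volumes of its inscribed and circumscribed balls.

Volume scales as r^n, and r_in/r_out = 1/√49, giving (1/√49)^49 ≈ 3.89221e-42.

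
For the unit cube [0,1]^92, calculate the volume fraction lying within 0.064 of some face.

The inner cube has side 1-2·0.064 = 0.872 and volume (0.872)^92 ≈ 3.369e-06, so the shell holds 0.9999966309 of the volume.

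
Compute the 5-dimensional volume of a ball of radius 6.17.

The n-ball volume is π^(n/2)·r^n/Γ(n/2+1). With n=5, r=6.17: V ≈ 47067.8.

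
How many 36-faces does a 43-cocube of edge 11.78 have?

An n-cross-polytope has 2^(k+1)·C(n,k+1) k-faces. Here 2^37·C(43,37) = 137438953472·6096454 = 837890257650188288.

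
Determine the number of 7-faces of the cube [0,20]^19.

An n-cube has C(n,k)·2^(n-k) k-faces. Here C(19,7)·2^12 = 50388·4096 = 206389248.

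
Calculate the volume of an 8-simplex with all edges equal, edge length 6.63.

For a regular n-simplex with edge a, V = (a^n / n!)·√((n+1)/2^n). With a=6.63, n=8: V ≈ 17.3616.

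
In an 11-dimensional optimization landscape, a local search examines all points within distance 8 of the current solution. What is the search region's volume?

V_11(8) = π^(11/2) · (8)^11 / Γ(11/2 + 1) = 549755813888·π^5/10395 ≈ 1.61843e+10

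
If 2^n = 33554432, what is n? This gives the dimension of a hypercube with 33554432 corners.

The n-cube has 2^n vertices, and 33554432 = 2^25, so n = 25.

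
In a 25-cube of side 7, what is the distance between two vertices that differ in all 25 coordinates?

||(7,7,...,7)|| = √(25)·7 = 35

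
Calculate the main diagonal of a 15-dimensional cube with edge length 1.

||(1,1,...,1)|| = √(15)·1 ≈ 3.87298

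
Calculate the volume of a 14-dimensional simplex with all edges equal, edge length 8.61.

For a regular n-simplex with edge a, V = (a^n / n!)·√((n+1)/2^n). With a=8.61, n=14: V ≈ 4.27043.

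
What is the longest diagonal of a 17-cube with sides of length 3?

d = √(3² + 3² + ... + 3²) [17 terms] = √(17·3²) = 3√17 ≈ 12.3693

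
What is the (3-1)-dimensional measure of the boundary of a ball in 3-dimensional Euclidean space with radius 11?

The surface area of an n-ball is 2π^(n/2) r^(n-1) / Γ(n/2). For n=3, r=11: 4πr² = 4π·(11)² ≈ 1520.53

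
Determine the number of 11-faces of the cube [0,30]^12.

Choose 11 of 12 axes to span the face (C(12,11) = 12 ways), then fix each of the remaining 1 coordinate at one of its two extreme values (2^1 = 2 ways): 12·2 = 24.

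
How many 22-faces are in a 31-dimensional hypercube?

Number of 22-faces = C(31,22) · 2^(31-22) = 20160075 · 512 = 10321958400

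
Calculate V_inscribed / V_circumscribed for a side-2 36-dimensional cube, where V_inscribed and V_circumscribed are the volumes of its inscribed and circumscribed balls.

V_in/V_out = n^(-n/2) = 36^(-36/2) ≈ 9.69516e-29.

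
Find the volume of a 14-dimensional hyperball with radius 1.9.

Volume = π^{14/2}·(1.9)^14/Γ(8) ≈ 4788.16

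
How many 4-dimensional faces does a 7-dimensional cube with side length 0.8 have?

f_4(7-cube) = (7 choose 4) · 2^3 = 280.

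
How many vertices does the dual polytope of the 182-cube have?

Number of vertices = 2n = 364.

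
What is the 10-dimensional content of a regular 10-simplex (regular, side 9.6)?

For a regular n-simplex with edge a, V = (a^n / n!)·√((n+1)/2^n). With a=9.6, n=10: V ≈ 189.887.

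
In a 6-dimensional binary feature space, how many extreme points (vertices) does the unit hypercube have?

Each vertex is a binary string of length 6, so there are 2^6 = 64.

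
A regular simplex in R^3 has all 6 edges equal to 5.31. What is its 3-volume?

Volume = (√2/12) · 5.31³ = 17.6448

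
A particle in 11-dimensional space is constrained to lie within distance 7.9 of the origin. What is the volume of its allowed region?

The n-ball volume is π^(n/2)·r^n/Γ(n/2+1). With n=11, r=7.9: V ≈ 1.4093e+10.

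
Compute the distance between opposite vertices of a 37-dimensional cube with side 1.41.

Diagonal = √37 · 1.41 ≈ 8.5767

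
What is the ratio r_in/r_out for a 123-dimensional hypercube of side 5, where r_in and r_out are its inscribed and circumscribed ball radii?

r_in / r_out = (5/2) / (5√123/2) = 1/√123 ≈ 0.090167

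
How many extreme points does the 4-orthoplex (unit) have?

The vertices are ±e_1, ..., ±e_4, so there are 2·4 = 8.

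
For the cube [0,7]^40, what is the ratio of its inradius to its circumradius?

Ratio = (s/2)/(s√40/2) = 40^(-1/2) ≈ 0.158114.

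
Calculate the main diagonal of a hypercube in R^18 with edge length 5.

||(5,5,...,5)|| = √(18)·5 ≈ 21.2132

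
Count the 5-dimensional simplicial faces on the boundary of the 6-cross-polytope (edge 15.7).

An n-cross-polytope has 2^(k+1)·C(n,k+1) k-faces. Here 2^6·C(6,6) = 64·1 = 64.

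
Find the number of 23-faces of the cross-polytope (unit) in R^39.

f_23(39-orthoplex) = 2^24 · (39 choose 24) = 421793314174402560.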